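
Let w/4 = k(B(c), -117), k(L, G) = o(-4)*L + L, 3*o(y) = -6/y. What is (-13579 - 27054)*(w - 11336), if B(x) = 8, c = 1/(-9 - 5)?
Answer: 458665304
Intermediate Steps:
o(y) = -2/y (o(y) = (-6/y)/3 = -2/y)
c = -1/14 (c = 1/(-14) = -1/14 ≈ -0.071429)
k(L, G) = 3*L/2 (k(L, G) = (-2/(-4))*L + L = (-2*(-¼))*L + L = L/2 + L = 3*L/2)
w = 48 (w = 4*((3/2)*8) = 4*12 = 48)
(-13579 - 27054)*(w - 11336) = (-13579 - 27054)*(48 - 11336) = -40633*(-11288) = 458665304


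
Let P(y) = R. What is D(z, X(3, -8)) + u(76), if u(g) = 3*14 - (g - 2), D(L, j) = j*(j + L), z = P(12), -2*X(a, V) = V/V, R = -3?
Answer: -121/4 ≈ -30.250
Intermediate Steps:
X(a, V) = -½ (X(a, V) = -V/(2*V) = -½*1 = -½)
P(y) = -3
z = -3
D(L, j) = j*(L + j)
u(g) = 44 - g (u(g) = 42 - (-2 + g) = 42 + (2 - g) = 44 - g)
D(z, X(3, -8)) + u(76) = -(-3 - ½)/2 + (44 - 1*76) = -½*(-7/2) + (44 - 76) = 7/4 - 32 = -121/4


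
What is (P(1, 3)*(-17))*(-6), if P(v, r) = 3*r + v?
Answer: 1020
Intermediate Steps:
P(v, r) = v + 3*r
(P(1, 3)*(-17))*(-6) = ((1 + 3*3)*(-17))*(-6) = ((1 + 9)*(-17))*(-6) = (10*(-17))*(-6) = -170*(-6) = 1020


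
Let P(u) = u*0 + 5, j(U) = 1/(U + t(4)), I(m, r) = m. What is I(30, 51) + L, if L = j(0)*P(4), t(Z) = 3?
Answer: 95/3 ≈ 31.667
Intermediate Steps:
j(U) = 1/(3 + U) (j(U) = 1/(U + 3) = 1/(3 + U))
P(u) = 5 (P(u) = 0 + 5 = 5)
L = 5/3 (L = 5/(3 + 0) = 5/3 ≈ 1.6667)
I(30, 51) + L = 30 + 5/3 = 95/3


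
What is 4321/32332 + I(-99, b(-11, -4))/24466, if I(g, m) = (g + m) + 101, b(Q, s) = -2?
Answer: 4321/32332 ≈ 0.13364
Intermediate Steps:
I(g, m) = 101 + g + m
4321/32332 + I(-99, b(-11, -4))/24466 = 4321/32332 + (101 - 99 - 2)/24466 = 4321*(1/32332) + 0*(1/24466) = 4321/32332 + 0 = 4321/32332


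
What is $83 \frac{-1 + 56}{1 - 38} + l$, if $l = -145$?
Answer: $- \frac{9930}{37} \approx -268.38$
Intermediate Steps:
$83 \frac{-1 + 56}{1 - 38} + l = 83 \frac{-1 + 56}{1 - 38} - 145 = 83 \frac{55}{-37} - 145 = 83 \cdot 55 \left(- \frac{1}{37}\right) - 145 = 83 \left(- \frac{55}{37}\right) - 145 = - \frac{4565}{37} - 145 = - \frac{9930}{37}$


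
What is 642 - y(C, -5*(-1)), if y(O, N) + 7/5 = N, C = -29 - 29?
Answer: 3192/5 ≈ 638.40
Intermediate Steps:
C = -58
y(O, N) = -7/5 + N
642 - y(C, -5*(-1)) = 642 - (-7/5 - 5*(-1)) = 642 - (-7/5 + 5) = 642 - 1*18/5 = 642 - 18/5 = 3192/5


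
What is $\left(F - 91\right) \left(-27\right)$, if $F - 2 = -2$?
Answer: $2457$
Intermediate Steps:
$F = 0$ ($F = 2 - 2 = 0$)
$\left(F - 91\right) \left(-27\right) = \left(0 - 91\right) \left(-27\right) = \left(-91\right) \left(-27\right) = 2457$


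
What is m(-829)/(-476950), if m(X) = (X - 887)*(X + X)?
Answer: -1422564/238475 ≈ -5.9653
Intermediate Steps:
m(X) = 2*X*(-887 + X) (m(X) = (-887 + X)*(2*X) = 2*X*(-887 + X))
m(-829)/(-476950) = (2*(-829)*(-887 - 829))/(-476950) = (2*(-829)*(-1716))*(-1/476950) = 2845128*(-1/476950) = -1422564/238475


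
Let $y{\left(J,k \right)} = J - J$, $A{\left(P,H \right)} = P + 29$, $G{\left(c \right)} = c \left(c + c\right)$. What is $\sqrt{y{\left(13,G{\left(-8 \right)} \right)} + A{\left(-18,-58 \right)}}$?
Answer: $\sqrt{11} \approx 3.3166$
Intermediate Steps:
$G{\left(c \right)} = 2 c^{2}$ ($G{\left(c \right)} = c 2 c = 2 c^{2}$)
$A{\left(P,H \right)} = 29 + P$
$y{\left(J,k \right)} = 0$
$\sqrt{y{\left(13,G{\left(-8 \right)} \right)} + A{\left(-18,-58 \right)}} = \sqrt{0 + \left(29 - 18\right)} = \sqrt{0 + 11} = \sqrt{11}$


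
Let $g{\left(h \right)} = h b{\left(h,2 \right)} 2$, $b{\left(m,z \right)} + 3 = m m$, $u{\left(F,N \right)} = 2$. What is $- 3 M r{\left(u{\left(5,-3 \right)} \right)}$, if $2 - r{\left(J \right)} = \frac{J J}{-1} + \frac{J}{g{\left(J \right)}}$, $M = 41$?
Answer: $- \frac{1353}{2} \approx -676.5$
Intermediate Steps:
$b{\left(m,z \right)} = -3 + m^{2}$ ($b{\left(m,z \right)} = -3 + m m = -3 + m^{2}$)
$g{\left(h \right)} = 2 h \left(-3 + h^{2}\right)$ ($g{\left(h \right)} = h \left(-3 + h^{2}\right) 2 = 2 h \left(-3 + h^{2}\right)$)
$r{\left(J \right)} = 2 + J^{2} - \frac{1}{2 \left(-3 + J^{2}\right)}$ ($r{\left(J \right)} = 2 - \left(\frac{J J}{-1} + \frac{J}{2 J \left(-3 + J^{2}\right)}\right) = 2 - \left(J^{2} \left(-1\right) + J \frac{1}{2 J \left(-3 + J^{2}\right)}\right) = 2 - \left(- J^{2} + \frac{1}{2 \left(-3 + J^{2}\right)}\right) = 2 - \left(\frac{1}{2 \left(-3 + J^{2}\right)} - J^{2}\right) = 2 + \left(J^{2} - \frac{1}{2 \left(-3 + J^{2}\right)}\right) = 2 + J^{2} - \frac{1}{2 \left(-3 + J^{2}\right)}$)
$- 3 M r{\left(u{\left(5,-3 \right)} \right)} = \left(-3\right) 41 \frac{- \frac{13}{2} + 2^{4} - 2^{2}}{-3 + 2^{2}} = - 123 \frac{- \frac{13}{2} + 16 - 4}{-3 + 4} = - 123 \frac{- \frac{13}{2} + 16 - 4}{1} = - 123 \cdot 1 \cdot \frac{11}{2} = \left(-123\right) \frac{11}{2} = - \frac{1353}{2}$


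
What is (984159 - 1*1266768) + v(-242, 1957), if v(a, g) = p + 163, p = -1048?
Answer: -283494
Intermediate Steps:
v(a, g) = -885 (v(a, g) = -1048 + 163 = -885)
(984159 - 1*1266768) + v(-242, 1957) = (984159 - 1*1266768) - 885 = (984159 - 1266768) - 885 = -282609 - 885 = -283494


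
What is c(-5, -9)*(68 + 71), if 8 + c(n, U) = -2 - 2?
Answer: -1668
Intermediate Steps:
c(n, U) = -12 (c(n, U) = -8 + (-2 - 2) = -8 - 4 = -12)
c(-5, -9)*(68 + 71) = -12*(68 + 71) = -12*139 = -1668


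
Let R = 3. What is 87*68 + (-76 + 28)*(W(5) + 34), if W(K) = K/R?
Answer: 4204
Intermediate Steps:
W(K) = K/3
87*68 + (-76 + 28)*(W(5) + 34) = 87*68 + (-76 + 28)*((1/3)*5 + 34) = 5916 - 48*(5/3 + 34) = 5916 - 48*107/3 = 5916 - 1712 = 4204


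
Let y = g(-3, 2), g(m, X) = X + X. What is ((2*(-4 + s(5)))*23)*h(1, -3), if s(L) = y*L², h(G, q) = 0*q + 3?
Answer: 13248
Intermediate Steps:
g(m, X) = 2*X
h(G, q) = 3 (h(G, q) = 0 + 3 = 3)
y = 4 (y = 2*2 = 4)
s(L) = 4*L²
((2*(-4 + s(5)))*23)*h(1, -3) = ((2*(-4 + 4*5²))*23)*3 = ((2*(-4 + 4*25))*23)*3 = ((2*(-4 + 100))*23)*3 = ((2*96)*23)*3 = (192*23)*3 = 4416*3 = 13248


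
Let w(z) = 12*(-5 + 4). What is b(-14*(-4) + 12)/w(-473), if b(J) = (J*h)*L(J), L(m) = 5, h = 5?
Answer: -425/3 ≈ -141.67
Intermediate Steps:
w(z) = -12 (w(z) = 12*(-1) = -12)
b(J) = 25*J (b(J) = (J*5)*5 = (5*J)*5 = 25*J)
b(-14*(-4) + 12)/w(-473) = (25*(-14*(-4) + 12))/(-12) = (25*(56 + 12))*(-1/12) = (25*68)*(-1/12) = 1700*(-1/12) = -425/3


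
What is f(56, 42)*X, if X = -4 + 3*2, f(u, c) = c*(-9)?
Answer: -756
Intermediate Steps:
f(u, c) = -9*c
X = 2 (X = -4 + 6 = 2)
f(56, 42)*X = -9*42*2 = -378*2 = -756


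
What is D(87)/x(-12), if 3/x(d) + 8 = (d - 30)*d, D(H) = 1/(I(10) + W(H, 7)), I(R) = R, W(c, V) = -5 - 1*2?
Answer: 496/9 ≈ 55.111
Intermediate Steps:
W(c, V) = -7 (W(c, V) = -5 - 2 = -7)
D(H) = ⅓ (D(H) = 1/(10 - 7) = 1/3 = ⅓)
x(d) = 3/(-8 + d*(-30 + d)) (x(d) = 3/(-8 + (d - 30)*d) = 3/(-8 + (-30 + d)*d) = 3/(-8 + d*(-30 + d)))
D(87)/x(-12) = 1/(3*((3/(-8 + (-12)² - 30*(-12))))) = 1/(3*((3/(-8 + 144 + 360)))) = 1/(3*((3/496))) = 1/(3*((3*(1/496)))) = 1/(3*(3/496)) = (⅓)*(496/3) = 496/9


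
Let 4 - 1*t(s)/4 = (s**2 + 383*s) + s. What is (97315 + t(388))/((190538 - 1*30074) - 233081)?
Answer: 1100813/72617 ≈ 15.159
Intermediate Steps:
t(s) = 16 - 1536*s - 4*s**2 (t(s) = 16 - 4*((s**2 + 383*s) + s) = 16 - 4*(s**2 + 384*s) = 16 + (-1536*s - 4*s**2) = 16 - 1536*s - 4*s**2)
(97315 + t(388))/((190538 - 1*30074) - 233081) = (97315 + (16 - 1536*388 - 4*388**2))/((190538 - 1*30074) - 233081) = (97315 + (16 - 595968 - 4*150544))/((190538 - 30074) - 233081) = (97315 + (16 - 595968 - 602176))/(160464 - 233081) = (97315 - 1198128)/(-72617) = -1100813*(-1/72617) = 1100813/72617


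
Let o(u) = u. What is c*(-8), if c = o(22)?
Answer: -176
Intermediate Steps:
c = 22
c*(-8) = 22*(-8) = -176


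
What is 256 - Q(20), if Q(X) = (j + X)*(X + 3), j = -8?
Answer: -20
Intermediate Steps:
Q(X) = (-8 + X)*(3 + X) (Q(X) = (-8 + X)*(X + 3) = (-8 + X)*(3 + X))
256 - Q(20) = 256 - (-24 + 20² - 5*20) = 256 - (-24 + 400 - 100) = 256 - 1*276 = 256 - 276 = -20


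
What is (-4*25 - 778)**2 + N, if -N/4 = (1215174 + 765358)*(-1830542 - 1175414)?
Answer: 23813568965252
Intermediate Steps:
N = 23813568194368 (N = -4*(1215174 + 765358)*(-1830542 - 1175414) = -7922128*(-3005956) = -4*(-5953392048592) = 23813568194368)
(-4*25 - 778)**2 + N = (-4*25 - 778)**2 + 23813568194368 = (-100 - 778)**2 + 23813568194368 = (-878)**2 + 23813568194368 = 770884 + 23813568194368 = 23813568965252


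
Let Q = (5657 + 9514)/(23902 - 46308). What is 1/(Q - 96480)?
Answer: -22406/2161746051 ≈ -1.0365e-5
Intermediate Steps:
Q = -15171/22406 (Q = 15171/(-22406) = 15171*(-1/22406) = -15171/22406 ≈ -0.67710)
1/(Q - 96480) = 1/(-15171/22406 - 96480) = 1/(-2161746051/22406) = -22406/2161746051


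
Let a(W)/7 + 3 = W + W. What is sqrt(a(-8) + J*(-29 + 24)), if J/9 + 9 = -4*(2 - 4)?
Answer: 2*I*sqrt(22) ≈ 9.3808*I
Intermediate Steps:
J = -9 (J = -81 + 9*(-4*(2 - 4)) = -81 + 9*(-4*(-2)) = -81 + 9*8 = -81 + 72 = -9)
a(W) = -21 + 14*W (a(W) = -21 + 7*(W + W) = -21 + 7*(2*W) = -21 + 14*W)
sqrt(a(-8) + J*(-29 + 24)) = sqrt((-21 + 14*(-8)) - 9*(-29 + 24)) = sqrt((-21 - 112) - 9*(-5)) = sqrt(-133 + 45) = sqrt(-88) = 2*I*sqrt(22)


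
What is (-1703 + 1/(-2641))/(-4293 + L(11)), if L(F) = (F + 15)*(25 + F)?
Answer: 499736/985093 ≈ 0.50730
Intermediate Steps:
L(F) = (15 + F)*(25 + F)
(-1703 + 1/(-2641))/(-4293 + L(11)) = (-1703 + 1/(-2641))/(-4293 + (375 + 11² + 40*11)) = (-1703 - 1/2641)/(-4293 + (375 + 121 + 440)) = -4497624/(2641*(-4293 + 936)) = -4497624/2641/(-3357) = -4497624/2641*(-1/3357) = 499736/985093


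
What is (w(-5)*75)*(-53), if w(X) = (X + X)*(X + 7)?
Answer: 79500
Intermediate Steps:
w(X) = 2*X*(7 + X) (w(X) = (2*X)*(7 + X) = 2*X*(7 + X))
(w(-5)*75)*(-53) = ((2*(-5)*(7 - 5))*75)*(-53) = ((2*(-5)*2)*75)*(-53) = -20*75*(-53) = -1500*(-53) = 79500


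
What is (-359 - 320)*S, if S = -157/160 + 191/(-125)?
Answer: 6815123/4000 ≈ 1703.8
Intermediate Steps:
S = -10037/4000 (S = -157*1/160 + 191*(-1/125) = -157/160 - 191/125 = -10037/4000 ≈ -2.5093)
(-359 - 320)*S = (-359 - 320)*(-10037/4000) = -679*(-10037/4000) = 6815123/4000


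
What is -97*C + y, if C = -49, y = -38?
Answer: 4715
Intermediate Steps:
-97*C + y = -97*(-49) - 38 = 4753 - 38 = 4715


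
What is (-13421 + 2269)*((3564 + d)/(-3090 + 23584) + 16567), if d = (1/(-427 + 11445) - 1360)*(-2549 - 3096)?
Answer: -10665502820872348/56450723 ≈ -1.8893e+8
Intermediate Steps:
d = 84587383955/11018 (d = (1/11018 - 1360)*(-5645) = -14984479/11018*(-5645) = 84587383955/11018 ≈ 7.6772e+6)
(-13421 + 2269)*((3564 + d)/(-3090 + 23584) + 16567) = (-13421 + 2269)*((3564 + 84587383955/11018)/(-3090 + 23584) + 16567) = -11152*((84626652107/11018)/20494 + 16567) = -11152*((84626652107/11018)*(1/20494) + 16567) = -11152*(84626652107/225802892 + 16567) = -11152*3825503163871/225802892 = -10665502820872348/56450723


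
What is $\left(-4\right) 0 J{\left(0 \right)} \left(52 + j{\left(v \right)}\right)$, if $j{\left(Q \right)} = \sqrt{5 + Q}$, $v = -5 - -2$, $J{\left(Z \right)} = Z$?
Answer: $0$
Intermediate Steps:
$v = -3$ ($v = -5 + 2 = -3$)
$\left(-4\right) 0 J{\left(0 \right)} \left(52 + j{\left(v \right)}\right) = \left(-4\right) 0 \cdot 0 \left(52 + \sqrt{5 - 3}\right) = 0 \cdot 0 \left(52 + \sqrt{2}\right) = 0 \left(52 + \sqrt{2}\right) = 0$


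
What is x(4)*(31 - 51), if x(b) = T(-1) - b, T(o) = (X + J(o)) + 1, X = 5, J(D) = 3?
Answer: -100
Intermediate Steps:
T(o) = 9 (T(o) = (5 + 3) + 1 = 8 + 1 = 9)
x(b) = 9 - b
x(4)*(31 - 51) = (9 - 1*4)*(31 - 51) = (9 - 4)*(-20) = 5*(-20) = -100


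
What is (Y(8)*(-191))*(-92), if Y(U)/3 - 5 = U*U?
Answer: 3637404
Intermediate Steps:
Y(U) = 15 + 3*U**2 (Y(U) = 15 + 3*(U*U) = 15 + 3*U**2)
(Y(8)*(-191))*(-92) = ((15 + 3*8**2)*(-191))*(-92) = ((15 + 3*64)*(-191))*(-92) = ((15 + 192)*(-191))*(-92) = (207*(-191))*(-92) = -39537*(-92) = 3637404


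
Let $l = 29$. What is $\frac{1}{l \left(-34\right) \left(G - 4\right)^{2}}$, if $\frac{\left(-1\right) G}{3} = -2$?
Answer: $- \frac{1}{3944} \approx -0.00025355$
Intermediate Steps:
$G = 6$ ($G = \left(-3\right) \left(-2\right) = 6$)
$\frac{1}{l \left(-34\right) \left(G - 4\right)^{2}} = \frac{1}{29 \left(-34\right) \left(6 - 4\right)^{2}} = \frac{1}{\left(-986\right) 2^{2}} = \frac{1}{\left(-986\right) 4} = \frac{1}{-3944} = - \frac{1}{3944}$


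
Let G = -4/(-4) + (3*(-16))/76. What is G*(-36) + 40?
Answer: 508/19 ≈ 26.737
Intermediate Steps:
G = 7/19 (G = -4*(-¼) - 48*1/76 = 1 - 12/19 = 7/19 ≈ 0.36842)
G*(-36) + 40 = (7/19)*(-36) + 40 = -252/19 + 40 = 508/19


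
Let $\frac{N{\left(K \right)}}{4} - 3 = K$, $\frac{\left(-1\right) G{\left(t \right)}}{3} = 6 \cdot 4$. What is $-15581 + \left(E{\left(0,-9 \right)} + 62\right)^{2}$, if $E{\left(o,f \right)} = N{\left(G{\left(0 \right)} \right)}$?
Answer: $30215$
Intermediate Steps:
$G{\left(t \right)} = -72$ ($G{\left(t \right)} = - 3 \cdot 6 \cdot 4 = \left(-3\right) 24 = -72$)
$N{\left(K \right)} = 12 + 4 K$
$E{\left(o,f \right)} = -276$ ($E{\left(o,f \right)} = 12 + 4 \left(-72\right) = 12 - 288 = -276$)
$-15581 + \left(E{\left(0,-9 \right)} + 62\right)^{2} = -15581 + \left(-276 + 62\right)^{2} = -15581 + \left(-214\right)^{2} = -15581 + 45796 = 30215$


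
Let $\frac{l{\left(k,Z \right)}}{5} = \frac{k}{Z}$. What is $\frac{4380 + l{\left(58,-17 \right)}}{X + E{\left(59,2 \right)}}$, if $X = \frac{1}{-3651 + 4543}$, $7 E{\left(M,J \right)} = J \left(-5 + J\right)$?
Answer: $- \frac{92623496}{18173} \approx -5096.8$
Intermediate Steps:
$l{\left(k,Z \right)} = \frac{5 k}{Z}$ ($l{\left(k,Z \right)} = 5 \frac{k}{Z} = \frac{5 k}{Z}$)
$E{\left(M,J \right)} = \frac{J \left(-5 + J\right)}{7}$
$X = \frac{1}{892} \approx 0.0011211$
$\frac{4380 + l{\left(58,-17 \right)}}{X + E{\left(59,2 \right)}} = \frac{4380 + 5 \cdot 58 \frac{1}{-17}}{\frac{1}{892} + \frac{1}{7} \cdot 2 \left(-5 + 2\right)} = \frac{4380 + 5 \cdot 58 \left(- \frac{1}{17}\right)}{\frac{1}{892} + \frac{1}{7} \cdot 2 \left(-3\right)} = \frac{4380 - \frac{290}{17}}{\frac{1}{892} - \frac{6}{7}} = \frac{74170}{17 \left(- \frac{5345}{6244}\right)} = \frac{74170}{17} \left(- \frac{6244}{5345}\right) = - \frac{92623496}{18173}$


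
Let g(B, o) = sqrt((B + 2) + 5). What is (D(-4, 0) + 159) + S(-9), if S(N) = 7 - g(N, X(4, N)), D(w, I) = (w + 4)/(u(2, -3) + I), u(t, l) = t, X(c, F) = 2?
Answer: 166 - I*sqrt(2) ≈ 166.0 - 1.4142*I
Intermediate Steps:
D(w, I) = (4 + w)/(2 + I) (D(w, I) = (w + 4)/(2 + I) = (4 + w)/(2 + I))
g(B, o) = sqrt(7 + B) (g(B, o) = sqrt((2 + B) + 5) = sqrt(7 + B))
S(N) = 7 - sqrt(7 + N)
(D(-4, 0) + 159) + S(-9) = ((4 - 4)/(2 + 0) + 159) + (7 - sqrt(7 - 9)) = (0/2 + 159) + (7 - sqrt(-2)) = ((1/2)*0 + 159) + (7 - I*sqrt(2)) = (0 + 159) + (7 - I*sqrt(2)) = 159 + (7 - I*sqrt(2)) = 166 - I*sqrt(2)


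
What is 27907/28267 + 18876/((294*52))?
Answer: 6155193/2770166 ≈ 2.2220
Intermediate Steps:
27907/28267 + 18876/((294*52)) = 27907*(1/28267) + 18876/15288 = 27907/28267 + 18876*(1/15288) = 27907/28267 + 121/98 = 6155193/2770166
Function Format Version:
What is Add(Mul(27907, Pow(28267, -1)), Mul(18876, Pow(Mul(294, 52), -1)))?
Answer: Rational(6155193, 2770166) ≈ 2.2220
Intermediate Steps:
Add(Mul(27907, Pow(28267, -1)), Mul(18876, Pow(Mul(294, 52), -1))) = Add(Mul(27907, Rational(1, 28267)), Mul(18876, Pow(15288, -1))) = Add(Rational(27907, 28267), Mul(18876, Rational(1, 15288))) = Add(Rational(27907, 28267), Rational(121, 98)) = Rational(6155193, 2770166)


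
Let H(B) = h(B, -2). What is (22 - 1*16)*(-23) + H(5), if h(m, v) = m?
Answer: -133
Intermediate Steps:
H(B) = B
(22 - 1*16)*(-23) + H(5) = (22 - 1*16)*(-23) + 5 = (22 - 16)*(-23) + 5 = 6*(-23) + 5 = -138 + 5 = -133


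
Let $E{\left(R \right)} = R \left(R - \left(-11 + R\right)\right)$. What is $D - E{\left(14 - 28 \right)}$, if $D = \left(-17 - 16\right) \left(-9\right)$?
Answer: $451$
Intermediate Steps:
$D = 297$ ($D = \left(-33\right) \left(-9\right) = 297$)
$E{\left(R \right)} = 11 R$ ($E{\left(R \right)} = R 11 = 11 R$)
$D - E{\left(14 - 28 \right)} = 297 - 11 \left(14 - 28\right) = 297 - 11 \left(-14\right) = 297 - -154 = 297 + 154 = 451$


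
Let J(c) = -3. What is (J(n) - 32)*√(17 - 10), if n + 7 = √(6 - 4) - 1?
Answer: -35*√7 ≈ -92.601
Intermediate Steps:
n = -8 + √2 (n = -7 + (√(6 - 4) - 1) = -7 + (√2 - 1) = -7 + (-1 + √2) = -8 + √2 ≈ -6.5858)
(J(n) - 32)*√(17 - 10) = (-3 - 32)*√(17 - 10) = -35*√7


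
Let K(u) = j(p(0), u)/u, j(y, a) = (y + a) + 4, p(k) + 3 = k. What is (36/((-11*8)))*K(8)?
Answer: -81/176 ≈ -0.46023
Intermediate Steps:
p(k) = -3 + k
j(y, a) = 4 + a + y (j(y, a) = (a + y) + 4 = 4 + a + y)
K(u) = (1 + u)/u (K(u) = (4 + u + (-3 + 0))/u = (4 + u - 3)/u = (1 + u)/u)
(36/((-11*8)))*K(8) = (36/((-11*8)))*((1 + 8)/8) = (36/(-88))*((⅛)*9) = (36*(-1/88))*(9/8) = -9/22*9/8 = -81/176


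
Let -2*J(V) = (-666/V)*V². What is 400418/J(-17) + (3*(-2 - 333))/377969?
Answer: -8903016491/125863677 ≈ -70.735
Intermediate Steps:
J(V) = 333*V (J(V) = -(-666/V)*V²/2 = -(-333)*V = 333*V)
400418/J(-17) + (3*(-2 - 333))/377969 = 400418/((333*(-17))) + (3*(-2 - 333))/377969 = 400418/(-5661) + (3*(-335))*(1/377969) = 400418*(-1/5661) - 1005*1/377969 = -23554/333 - 1005/377969 = -8903016491/125863677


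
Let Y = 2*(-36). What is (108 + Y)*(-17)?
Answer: -612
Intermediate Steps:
Y = -72
(108 + Y)*(-17) = (108 - 72)*(-17) = 36*(-17) = -612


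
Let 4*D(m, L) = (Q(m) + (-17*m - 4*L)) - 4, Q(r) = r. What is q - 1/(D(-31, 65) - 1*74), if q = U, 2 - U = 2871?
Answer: -45903/16 ≈ -2868.9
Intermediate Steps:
U = -2869 (U = 2 - 1*2871 = 2 - 2871 = -2869)
D(m, L) = -1 - L - 4*m (D(m, L) = ((m + (-17*m - 4*L)) - 4)/4 = ((-16*m - 4*L) - 4)/4 = (-4 - 16*m - 4*L)/4 = -1 - L - 4*m)
q = -2869
q - 1/(D(-31, 65) - 1*74) = -2869 - 1/((-1 - 1*65 - 4*(-31)) - 1*74) = -2869 - 1/((-1 - 65 + 124) - 74) = -2869 - 1/(58 - 74) = -2869 - 1/(-16) = -2869 - 1*(-1/16) = -2869 + 1/16 = -45903/16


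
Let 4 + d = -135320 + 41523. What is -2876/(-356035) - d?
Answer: 33396441911/356035 ≈ 93801.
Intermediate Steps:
d = -93801 (d = -4 + (-135320 + 41523) = -4 - 93797 = -93801)
-2876/(-356035) - d = -2876/(-356035) - 1*(-93801) = -2876*(-1/356035) + 93801 = 2876/356035 + 93801 = 33396441911/356035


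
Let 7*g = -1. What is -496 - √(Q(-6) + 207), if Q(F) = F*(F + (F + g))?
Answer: -496 - √13713/7 ≈ -512.73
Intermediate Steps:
g = -⅐ (g = (⅐)*(-1) = -⅐ ≈ -0.14286)
Q(F) = F*(-⅐ + 2*F) (Q(F) = F*(F + (F - ⅐)) = F*(F + (-⅐ + F)) = F*(-⅐ + 2*F))
-496 - √(Q(-6) + 207) = -496 - √((⅐)*(-6)*(-1 + 14*(-6)) + 207) = -496 - √((⅐)*(-6)*(-1 - 84) + 207) = -496 - √((⅐)*(-6)*(-85) + 207) = -496 - √(510/7 + 207) = -496 - √(1959/7) = -496 - √13713/7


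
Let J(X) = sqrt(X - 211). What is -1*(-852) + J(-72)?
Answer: 852 + I*sqrt(283) ≈ 852.0 + 16.823*I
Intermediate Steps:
J(X) = sqrt(-211 + X)
-1*(-852) + J(-72) = -1*(-852) + sqrt(-211 - 72) = 852 + sqrt(-283) = 852 + I*sqrt(283)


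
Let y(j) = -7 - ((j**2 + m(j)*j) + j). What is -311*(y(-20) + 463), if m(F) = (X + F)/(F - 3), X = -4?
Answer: -692908/23 ≈ -30126.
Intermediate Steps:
m(F) = (-4 + F)/(-3 + F) (m(F) = (-4 + F)/(F - 3) = (-4 + F)/(-3 + F))
y(j) = -7 - j - j**2 - j*(-4 + j)/(-3 + j) (y(j) = -7 - ((j**2 + ((-4 + j)/(-3 + j))*j) + j) = -7 - ((j**2 + j*(-4 + j)/(-3 + j)) + j) = -7 - (j + j**2 + j*(-4 + j)/(-3 + j)) = -7 + (-j - j**2 - j*(-4 + j)/(-3 + j)) = -7 - j - j**2 - j*(-4 + j)/(-3 + j))
-311*(y(-20) + 463) = -311*((21 + (-20)**2 - 1*(-20)**3)/(-3 - 20) + 463) = -311*((21 + 400 - 1*(-8000))/(-23) + 463) = -311*(-(21 + 400 + 8000)/23 + 463) = -311*(-1/23*8421 + 463) = -311*(-8421/23 + 463) = -311*2228/23 = -692908/23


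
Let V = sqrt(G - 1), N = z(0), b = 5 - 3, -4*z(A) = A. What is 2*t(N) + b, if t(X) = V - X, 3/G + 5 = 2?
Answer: 2 + 2*I*sqrt(2) ≈ 2.0 + 2.8284*I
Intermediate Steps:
z(A) = -A/4
G = -1 (G = 3/(-5 + 2) = 3/(-3) = 3*(-1/3) = -1)
b = 2
N = 0 (N = -1/4*0 = 0)
V = I*sqrt(2) (V = sqrt(-1 - 1) = sqrt(-2) = I*sqrt(2) ≈ 1.4142*I)
t(X) = -X + I*sqrt(2) (t(X) = I*sqrt(2) - X = -X + I*sqrt(2))
2*t(N) + b = 2*(-1*0 + I*sqrt(2)) + 2 = 2*(0 + I*sqrt(2)) + 2 = 2*(I*sqrt(2)) + 2 = 2*I*sqrt(2) + 2 = 2 + 2*I*sqrt(2)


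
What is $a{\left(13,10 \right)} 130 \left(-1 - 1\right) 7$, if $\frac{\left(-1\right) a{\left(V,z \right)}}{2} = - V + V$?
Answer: $0$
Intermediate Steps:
$a{\left(V,z \right)} = 0$ ($a{\left(V,z \right)} = - 2 \left(- V + V\right) = \left(-2\right) 0 = 0$)
$a{\left(13,10 \right)} 130 \left(-1 - 1\right) 7 = 0 \cdot 130 \left(-1 - 1\right) 7 = 0 \left(\left(-2\right) 7\right) = 0 \left(-14\right) = 0$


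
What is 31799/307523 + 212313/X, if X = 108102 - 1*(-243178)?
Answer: 76461483419/108026679440 ≈ 0.70780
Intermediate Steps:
X = 351280 (X = 108102 + 243178 = 351280)
31799/307523 + 212313/X = 31799/307523 + 212313/351280 = 76461483419/108026679440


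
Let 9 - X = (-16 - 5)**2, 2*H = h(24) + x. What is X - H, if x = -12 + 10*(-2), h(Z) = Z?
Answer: -428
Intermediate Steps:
x = -32 (x = -12 - 20 = -32)
H = -4 (H = (24 - 32)/2 = (1/2)*(-8) = -4)
X = -432 (X = 9 - (-16 - 5)**2 = 9 - 1*(-21)**2 = 9 - 1*441 = 9 - 441 = -432)
X - H = -432 - 1*(-4) = -432 + 4 = -428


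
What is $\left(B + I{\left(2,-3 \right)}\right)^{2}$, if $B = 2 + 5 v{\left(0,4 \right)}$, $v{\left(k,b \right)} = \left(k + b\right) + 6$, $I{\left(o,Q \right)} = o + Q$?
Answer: $2601$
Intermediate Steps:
$I{\left(o,Q \right)} = Q + o$
$v{\left(k,b \right)} = 6 + b + k$ ($v{\left(k,b \right)} = \left(b + k\right) + 6 = 6 + b + k$)
$B = 52$ ($B = 2 + 5 \left(6 + 4 + 0\right) = 2 + 5 \cdot 10 = 2 + 50 = 52$)
$\left(B + I{\left(2,-3 \right)}\right)^{2} = \left(52 + \left(-3 + 2\right)\right)^{2} = \left(52 - 1\right)^{2} = 51^{2} = 2601$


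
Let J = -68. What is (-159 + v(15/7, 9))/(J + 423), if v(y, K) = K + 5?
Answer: -29/71 ≈ -0.40845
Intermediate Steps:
v(y, K) = 5 + K
(-159 + v(15/7, 9))/(J + 423) = (-159 + (5 + 9))/(-68 + 423) = (-159 + 14)/355 = -145*1/355 = -29/71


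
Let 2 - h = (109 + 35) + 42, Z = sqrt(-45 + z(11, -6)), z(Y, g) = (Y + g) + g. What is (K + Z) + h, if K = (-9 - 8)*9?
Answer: -337 + I*sqrt(46) ≈ -337.0 + 6.7823*I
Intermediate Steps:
z(Y, g) = Y + 2*g
Z = I*sqrt(46) (Z = sqrt(-45 + (11 + 2*(-6))) = sqrt(-45 + (11 - 12)) = sqrt(-45 - 1) = sqrt(-46) = I*sqrt(46) ≈ 6.7823*I)
h = -184 (h = 2 - ((109 + 35) + 42) = 2 - (144 + 42) = 2 - 1*186 = 2 - 186 = -184)
K = -153 (K = -17*9 = -153)
(K + Z) + h = (-153 + I*sqrt(46)) - 184 = -337 + I*sqrt(46)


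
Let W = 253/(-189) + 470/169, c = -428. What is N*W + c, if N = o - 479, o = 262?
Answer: -3381227/4563 ≈ -741.01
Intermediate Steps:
N = -217 (N = 262 - 479 = -217)
W = 46073/31941 (W = 253*(-1/189) + 470*(1/169) = -253/189 + 470/169 = 46073/31941 ≈ 1.4424)
N*W + c = -217*46073/31941 - 428 = -1428263/4563 - 428 = -3381227/4563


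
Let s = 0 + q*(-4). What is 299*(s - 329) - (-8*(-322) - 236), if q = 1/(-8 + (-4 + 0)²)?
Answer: -201721/2 ≈ -1.0086e+5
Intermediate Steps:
q = ⅛ (q = 1/(-8 + (-4)²) = 1/(-8 + 16) = 1/8 = ⅛ ≈ 0.12500)
s = -½ (s = 0 + (⅛)*(-4) = 0 - ½ = -½ ≈ -0.50000)
299*(s - 329) - (-8*(-322) - 236) = 299*(-½ - 329) - (-8*(-322) - 236) = 299*(-659/2) - (2576 - 236) = -197041/2 - 1*2340 = -197041/2 - 2340 = -201721/2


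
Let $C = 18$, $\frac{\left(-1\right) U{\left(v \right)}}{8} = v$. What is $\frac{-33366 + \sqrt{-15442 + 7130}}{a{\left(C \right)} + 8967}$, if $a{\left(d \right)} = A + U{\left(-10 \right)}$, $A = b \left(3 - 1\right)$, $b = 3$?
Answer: $- \frac{33366}{9053} + \frac{2 i \sqrt{2078}}{9053} \approx -3.6856 + 0.010071 i$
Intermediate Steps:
$U{\left(v \right)} = - 8 v$
$A = 6$ ($A = 3 \left(3 - 1\right) = 3 \cdot 2 = 6$)
$a{\left(d \right)} = 86$ ($a{\left(d \right)} = 6 - -80 = 6 + 80 = 86$)
$\frac{-33366 + \sqrt{-15442 + 7130}}{a{\left(C \right)} + 8967} = \frac{-33366 + \sqrt{-15442 + 7130}}{86 + 8967} = \frac{-33366 + \sqrt{-8312}}{9053} = \left(-33366 + 2 i \sqrt{2078}\right) \frac{1}{9053} = - \frac{33366}{9053} + \frac{2 i \sqrt{2078}}{9053}$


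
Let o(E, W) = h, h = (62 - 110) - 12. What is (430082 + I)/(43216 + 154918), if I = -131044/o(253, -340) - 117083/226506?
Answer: 163184567689/74797566340 ≈ 2.1817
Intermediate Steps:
h = -60 (h = -48 - 12 = -60)
o(E, W) = -60
I = 824311869/377510 (I = -131044/(-60) - 117083/226506 = -131044*(-1/60) - 117083*1/226506 = 32761/15 - 117083/226506 = 824311869/377510 ≈ 2183.6)
(430082 + I)/(43216 + 154918) = (430082 + 824311869/377510)/(43216 + 154918) = (163184567689/377510)/198134 = (163184567689/377510)*(1/198134) = 163184567689/74797566340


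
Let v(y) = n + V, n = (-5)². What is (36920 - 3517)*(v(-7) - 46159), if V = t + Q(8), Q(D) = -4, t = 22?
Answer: -1540412748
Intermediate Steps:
n = 25
V = 18 (V = 22 - 4 = 18)
v(y) = 43 (v(y) = 25 + 18 = 43)
(36920 - 3517)*(v(-7) - 46159) = (36920 - 3517)*(43 - 46159) = 33403*(-46116) = -1540412748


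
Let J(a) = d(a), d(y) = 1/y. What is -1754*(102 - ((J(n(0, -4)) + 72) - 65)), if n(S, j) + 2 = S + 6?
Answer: -332383/2 ≈ -1.6619e+5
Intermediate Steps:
n(S, j) = 4 + S (n(S, j) = -2 + (S + 6) = -2 + (6 + S) = 4 + S)
J(a) = 1/a
-1754*(102 - ((J(n(0, -4)) + 72) - 65)) = -1754*(102 - ((1/(4 + 0) + 72) - 65)) = -1754*(102 - ((1/4 + 72) - 65)) = -1754*(102 - (289/4 - 65)) = -1754*(102 - 1*29/4) = -1754*(102 - 29/4) = -1754*379/4 = -332383/2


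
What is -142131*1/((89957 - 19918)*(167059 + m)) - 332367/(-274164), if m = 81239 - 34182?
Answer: 69226290992317/57104060343638 ≈ 1.2123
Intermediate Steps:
m = 47057
-142131*1/((89957 - 19918)*(167059 + m)) - 332367/(-274164) = -142131*1/((89957 - 19918)*(167059 + 47057)) - 332367/(-274164) = -142131/(214116*70039) - 332367*(-1/274164) = -142131/14996470524 + 110789/91388 = -142131*1/14996470524 + 110789/91388 = -47377/4998823508 + 110789/91388 = 69226290992317/57104060343638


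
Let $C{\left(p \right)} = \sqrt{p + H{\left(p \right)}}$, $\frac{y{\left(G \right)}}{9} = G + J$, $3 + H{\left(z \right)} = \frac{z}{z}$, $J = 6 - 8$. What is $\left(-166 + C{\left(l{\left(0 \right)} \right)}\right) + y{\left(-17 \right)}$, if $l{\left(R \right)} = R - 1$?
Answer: $-337 + i \sqrt{3} \approx -337.0 + 1.732 i$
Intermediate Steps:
$J = -2$
$H{\left(z \right)} = -2$ ($H{\left(z \right)} = -3 + \frac{z}{z} = -3 + 1 = -2$)
$l{\left(R \right)} = -1 + R$
$y{\left(G \right)} = -18 + 9 G$ ($y{\left(G \right)} = 9 \left(G - 2\right) = 9 \left(-2 + G\right) = -18 + 9 G$)
$C{\left(p \right)} = \sqrt{-2 + p}$ ($C{\left(p \right)} = \sqrt{p - 2} = \sqrt{-2 + p}$)
$\left(-166 + C{\left(l{\left(0 \right)} \right)}\right) + y{\left(-17 \right)} = \left(-166 + \sqrt{-2 + \left(-1 + 0\right)}\right) + \left(-18 + 9 \left(-17\right)\right) = \left(-166 + \sqrt{-2 - 1}\right) - 171 = \left(-166 + \sqrt{-3}\right) - 171 = \left(-166 + i \sqrt{3}\right) - 171 = -337 + i \sqrt{3}$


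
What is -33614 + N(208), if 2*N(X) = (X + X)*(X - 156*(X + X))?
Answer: -13488718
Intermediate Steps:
N(X) = -311*X² (N(X) = ((X + X)*(X - 156*(X + X)))/2 = ((2*X)*(X - 312*X))/2 = ((2*X)*(-311*X))/2 = (-622*X²)/2 = -311*X²)
-33614 + N(208) = -33614 - 311*208² = -33614 - 311*43264 = -33614 - 13455104 = -13488718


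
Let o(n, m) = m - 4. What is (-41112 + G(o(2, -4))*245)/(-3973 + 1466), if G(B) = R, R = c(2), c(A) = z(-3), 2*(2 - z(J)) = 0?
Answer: 40622/2507 ≈ 16.203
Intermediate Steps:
z(J) = 2 (z(J) = 2 - 1/2*0 = 2 + 0 = 2)
o(n, m) = -4 + m
c(A) = 2
R = 2
G(B) = 2
(-41112 + G(o(2, -4))*245)/(-3973 + 1466) = (-41112 + 2*245)/(-3973 + 1466) = (-41112 + 490)/(-2507) = -40622*(-1/2507) = 40622/2507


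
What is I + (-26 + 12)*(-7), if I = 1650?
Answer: 1748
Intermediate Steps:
I + (-26 + 12)*(-7) = 1650 + (-26 + 12)*(-7) = 1650 - 14*(-7) = 1650 + 98 = 1748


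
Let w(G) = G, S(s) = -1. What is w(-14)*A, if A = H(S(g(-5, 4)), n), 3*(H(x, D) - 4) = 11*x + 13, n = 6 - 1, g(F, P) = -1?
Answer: -196/3 ≈ -65.333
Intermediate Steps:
n = 5
H(x, D) = 25/3 + 11*x/3 (H(x, D) = 4 + (11*x + 13)/3 = 4 + (13 + 11*x)/3 = 4 + (13/3 + 11*x/3) = 25/3 + 11*x/3)
A = 14/3 (A = 25/3 + (11/3)*(-1) = 25/3 - 11/3 = 14/3 ≈ 4.6667)
w(-14)*A = -14*14/3 = -196/3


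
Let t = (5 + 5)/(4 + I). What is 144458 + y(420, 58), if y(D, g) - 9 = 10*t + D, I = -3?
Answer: 144987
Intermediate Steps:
t = 10 (t = (5 + 5)/(4 - 3) = 10/1 = 10*1 = 10)
y(D, g) = 109 + D (y(D, g) = 9 + (10*10 + D) = 9 + (100 + D) = 109 + D)
144458 + y(420, 58) = 144458 + (109 + 420) = 144458 + 529 = 144987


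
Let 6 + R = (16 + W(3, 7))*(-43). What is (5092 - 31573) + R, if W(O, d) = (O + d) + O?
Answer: -27734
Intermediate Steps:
W(O, d) = d + 2*O
R = -1253 (R = -6 + (16 + (7 + 2*3))*(-43) = -6 + (16 + (7 + 6))*(-43) = -6 + (16 + 13)*(-43) = -6 + 29*(-43) = -6 - 1247 = -1253)
(5092 - 31573) + R = (5092 - 31573) - 1253 = -26481 - 1253 = -27734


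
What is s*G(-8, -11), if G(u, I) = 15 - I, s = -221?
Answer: -5746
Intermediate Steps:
s*G(-8, -11) = -221*(15 - 1*(-11)) = -221*(15 + 11) = -221*26 = -5746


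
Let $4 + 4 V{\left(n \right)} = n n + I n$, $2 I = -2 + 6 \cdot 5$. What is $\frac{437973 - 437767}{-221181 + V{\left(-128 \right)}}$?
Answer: $- \frac{103}{108767} \approx -0.00094698$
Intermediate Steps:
$I = 14$ ($I = \frac{-2 + 6 \cdot 5}{2} = \frac{-2 + 30}{2} = \frac{1}{2} \cdot 28 = 14$)
$V{\left(n \right)} = -1 + \frac{n^{2}}{4} + \frac{7 n}{2}$ ($V{\left(n \right)} = -1 + \frac{n n + 14 n}{4} = -1 + \frac{n^{2} + 14 n}{4} = -1 + \left(\frac{n^{2}}{4} + \frac{7 n}{2}\right) = -1 + \frac{n^{2}}{4} + \frac{7 n}{2}$)
$\frac{437973 - 437767}{-221181 + V{\left(-128 \right)}} = \frac{437973 - 437767}{-221181 + \left(-1 + \frac{\left(-128\right)^{2}}{4} + \frac{7}{2} \left(-128\right)\right)} = \frac{206}{-221181 - -3647} = \frac{206}{-221181 + 3647} = \frac{206}{-217534} = 206 \left(- \frac{1}{217534}\right) = - \frac{103}{108767}$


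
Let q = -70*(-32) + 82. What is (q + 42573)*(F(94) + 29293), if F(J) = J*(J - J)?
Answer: 1315109235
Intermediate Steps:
F(J) = 0 (F(J) = J*0 = 0)
q = 2322 (q = 2240 + 82 = 2322)
(q + 42573)*(F(94) + 29293) = (2322 + 42573)*(0 + 29293) = 44895*29293 = 1315109235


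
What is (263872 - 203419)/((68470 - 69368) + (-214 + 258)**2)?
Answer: 20151/346 ≈ 58.240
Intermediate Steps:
(263872 - 203419)/((68470 - 69368) + (-214 + 258)**2) = 60453/(-898 + 44**2) = 60453/(-898 + 1936) = 60453/1038 = 60453*(1/1038) = 20151/346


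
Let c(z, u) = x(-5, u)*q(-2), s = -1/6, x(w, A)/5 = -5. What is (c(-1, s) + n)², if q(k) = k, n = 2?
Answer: 2704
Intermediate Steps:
x(w, A) = -25 (x(w, A) = 5*(-5) = -25)
s = -⅙ (s = -1*⅙ = -⅙ ≈ -0.16667)
c(z, u) = 50 (c(z, u) = -25*(-2) = 50)
(c(-1, s) + n)² = (50 + 2)² = 52² = 2704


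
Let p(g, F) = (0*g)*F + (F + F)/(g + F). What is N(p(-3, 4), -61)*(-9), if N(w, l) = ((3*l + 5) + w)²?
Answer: -260100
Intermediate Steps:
p(g, F) = 2*F/(F + g) (p(g, F) = 0*F + (2*F)/(F + g) = 0 + 2*F/(F + g) = 2*F/(F + g))
N(w, l) = (5 + w + 3*l)² (N(w, l) = ((5 + 3*l) + w)² = (5 + w + 3*l)²)
N(p(-3, 4), -61)*(-9) = (5 + 2*4/(4 - 3) + 3*(-61))²*(-9) = (5 + 2*4/1 - 183)²*(-9) = (5 + 2*4*1 - 183)²*(-9) = (5 + 8 - 183)²*(-9) = (-170)²*(-9) = 28900*(-9) = -260100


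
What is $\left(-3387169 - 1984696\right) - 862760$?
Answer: $-6234625$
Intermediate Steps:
$\left(-3387169 - 1984696\right) - 862760 = -5371865 - 862760 = -6234625$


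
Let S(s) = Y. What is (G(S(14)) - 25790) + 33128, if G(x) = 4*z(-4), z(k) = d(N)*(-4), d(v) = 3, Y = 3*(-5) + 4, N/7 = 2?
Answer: 7290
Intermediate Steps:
N = 14 (N = 7*2 = 14)
Y = -11 (Y = -15 + 4 = -11)
z(k) = -12 (z(k) = 3*(-4) = -12)
S(s) = -11
G(x) = -48 (G(x) = 4*(-12) = -48)
(G(S(14)) - 25790) + 33128 = (-48 - 25790) + 33128 = -25838 + 33128 = 7290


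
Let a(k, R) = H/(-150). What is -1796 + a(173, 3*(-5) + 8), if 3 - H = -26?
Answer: -269429/150 ≈ -1796.2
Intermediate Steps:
H = 29 (H = 3 - 1*(-26) = 3 + 26 = 29)
a(k, R) = -29/150 (a(k, R) = 29/(-150) = 29*(-1/150) = -29/150)
-1796 + a(173, 3*(-5) + 8) = -1796 - 29/150 = -269429/150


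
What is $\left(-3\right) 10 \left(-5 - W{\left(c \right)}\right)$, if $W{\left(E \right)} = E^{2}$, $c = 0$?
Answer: $150$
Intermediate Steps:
$\left(-3\right) 10 \left(-5 - W{\left(c \right)}\right) = \left(-3\right) 10 \left(-5 - 0^{2}\right) = - 30 \left(-5 - 0\right) = - 30 \left(-5 + 0\right) = \left(-30\right) \left(-5\right) = 150$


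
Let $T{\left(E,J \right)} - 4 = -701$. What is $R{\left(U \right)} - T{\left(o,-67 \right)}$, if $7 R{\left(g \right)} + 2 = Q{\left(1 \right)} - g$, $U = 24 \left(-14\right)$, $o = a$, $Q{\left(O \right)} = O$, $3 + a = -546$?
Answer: $\frac{5214}{7} \approx 744.86$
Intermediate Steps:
$a = -549$ ($a = -3 - 546 = -549$)
$o = -549$
$T{\left(E,J \right)} = -697$ ($T{\left(E,J \right)} = 4 - 701 = -697$)
$U = -336$
$R{\left(g \right)} = - \frac{1}{7} - \frac{g}{7}$ ($R{\left(g \right)} = - \frac{2}{7} + \frac{1 - g}{7} = - \frac{2}{7} - \left(- \frac{1}{7} + \frac{g}{7}\right) = - \frac{1}{7} - \frac{g}{7}$)
$R{\left(U \right)} - T{\left(o,-67 \right)} = \left(- \frac{1}{7} - -48\right) - -697 = \left(- \frac{1}{7} + 48\right) + 697 = \frac{335}{7} + 697 = \frac{5214}{7}$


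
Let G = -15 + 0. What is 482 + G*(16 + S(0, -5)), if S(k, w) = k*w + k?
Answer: 242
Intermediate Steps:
S(k, w) = k + k*w
G = -15
482 + G*(16 + S(0, -5)) = 482 - 15*(16 + 0*(1 - 5)) = 482 - 15*(16 + 0*(-4)) = 482 - 15*(16 + 0) = 482 - 15*16 = 482 - 240 = 242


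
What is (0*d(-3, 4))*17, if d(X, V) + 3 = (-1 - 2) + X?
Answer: 0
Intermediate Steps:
d(X, V) = -6 + X (d(X, V) = -3 + ((-1 - 2) + X) = -3 + (-3 + X) = -6 + X)
(0*d(-3, 4))*17 = (0*(-6 - 3))*17 = (0*(-9))*17 = 0*17 = 0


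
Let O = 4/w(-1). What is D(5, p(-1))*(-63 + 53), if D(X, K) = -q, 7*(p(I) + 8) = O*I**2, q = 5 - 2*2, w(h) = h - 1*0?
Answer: 10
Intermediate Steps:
w(h) = h (w(h) = h + 0 = h)
q = 1 (q = 5 - 4 = 1)
O = -4 (O = 4/(-1) = 4*(-1) = -4)
p(I) = -8 - 4*I**2/7 (p(I) = -8 + (-4*I**2)/7 = -8 - 4*I**2/7)
D(X, K) = -1 (D(X, K) = -1*1 = -1)
D(5, p(-1))*(-63 + 53) = -(-63 + 53) = -1*(-10) = 10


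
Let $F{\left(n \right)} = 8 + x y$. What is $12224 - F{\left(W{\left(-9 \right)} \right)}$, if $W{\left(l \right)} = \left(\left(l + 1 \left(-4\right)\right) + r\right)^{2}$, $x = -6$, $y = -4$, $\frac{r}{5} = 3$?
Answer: $12192$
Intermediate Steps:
$r = 15$ ($r = 5 \cdot 3 = 15$)
$W{\left(l \right)} = \left(11 + l\right)^{2}$ ($W{\left(l \right)} = \left(\left(l + 1 \left(-4\right)\right) + 15\right)^{2} = \left(\left(l - 4\right) + 15\right)^{2} = \left(\left(-4 + l\right) + 15\right)^{2} = \left(11 + l\right)^{2}$)
$F{\left(n \right)} = 32$ ($F{\left(n \right)} = 8 - -24 = 8 + 24 = 32$)
$12224 - F{\left(W{\left(-9 \right)} \right)} = 12224 - 32 = 12192$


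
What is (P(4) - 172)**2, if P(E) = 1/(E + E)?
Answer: 1890625/64 ≈ 29541.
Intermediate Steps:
P(E) = 1/(2*E)
(P(4) - 172)**2 = ((1/2)/4 - 172)**2 = ((1/2)*(1/4) - 172)**2 = (1/8 - 172)**2 = (-1375/8)**2 = 1890625/64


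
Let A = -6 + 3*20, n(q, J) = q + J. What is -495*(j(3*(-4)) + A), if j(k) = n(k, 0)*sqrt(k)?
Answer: -26730 + 11880*I*sqrt(3) ≈ -26730.0 + 20577.0*I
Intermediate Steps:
n(q, J) = J + q
A = 54 (A = -6 + 60 = 54)
j(k) = k**(3/2) (j(k) = (0 + k)*sqrt(k) = k*sqrt(k) = k**(3/2))
-495*(j(3*(-4)) + A) = -495*((3*(-4))**(3/2) + 54) = -495*((-12)**(3/2) + 54) = -495*(-24*I*sqrt(3) + 54) = -495*(54 - 24*I*sqrt(3)) = -26730 + 11880*I*sqrt(3)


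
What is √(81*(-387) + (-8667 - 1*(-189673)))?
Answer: √149659 ≈ 386.86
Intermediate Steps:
√(81*(-387) + (-8667 - 1*(-189673))) = √(-31347 + (-8667 + 189673)) = √(-31347 + 181006) = √149659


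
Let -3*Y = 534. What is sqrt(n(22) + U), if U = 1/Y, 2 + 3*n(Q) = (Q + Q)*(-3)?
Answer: I*sqrt(12738570)/534 ≈ 6.6837*I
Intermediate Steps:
Y = -178 (Y = -1/3*534 = -178)
n(Q) = -2/3 - 2*Q (n(Q) = -2/3 + ((Q + Q)*(-3))/3 = -2/3 + ((2*Q)*(-3))/3 = -2/3 + (-6*Q)/3 = -2/3 - 2*Q)
U = -1/178 (U = 1/(-178) = -1/178 ≈ -0.0056180)
sqrt(n(22) + U) = sqrt((-2/3 - 2*22) - 1/178) = sqrt((-2/3 - 44) - 1/178) = sqrt(-134/3 - 1/178) = sqrt(-23855/534) = I*sqrt(12738570)/534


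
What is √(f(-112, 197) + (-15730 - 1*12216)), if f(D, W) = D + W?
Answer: I*√27861 ≈ 166.92*I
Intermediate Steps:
√(f(-112, 197) + (-15730 - 1*12216)) = √((-112 + 197) + (-15730 - 1*12216)) = √(85 + (-15730 - 12216)) = √(85 - 27946) = √(-27861) = I*√27861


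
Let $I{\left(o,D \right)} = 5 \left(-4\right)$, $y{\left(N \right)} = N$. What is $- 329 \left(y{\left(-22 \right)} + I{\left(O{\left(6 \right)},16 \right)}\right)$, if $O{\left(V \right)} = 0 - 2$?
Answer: $13818$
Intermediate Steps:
$O{\left(V \right)} = -2$
$I{\left(o,D \right)} = -20$
$- 329 \left(y{\left(-22 \right)} + I{\left(O{\left(6 \right)},16 \right)}\right) = - 329 \left(-22 - 20\right) = \left(-329\right) \left(-42\right) = 13818$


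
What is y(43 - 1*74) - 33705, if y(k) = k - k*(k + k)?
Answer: -35658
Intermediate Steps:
y(k) = k - 2*k**2 (y(k) = k - k*2*k = k - 2*k**2)
y(43 - 1*74) - 33705 = (43 - 1*74)*(1 - 2*(43 - 1*74)) - 33705 = (43 - 74)*(1 - 2*(43 - 74)) - 33705 = -31*(1 - 2*(-31)) - 33705 = -31*(1 + 62) - 33705 = -31*63 - 33705 = -1953 - 33705 = -35658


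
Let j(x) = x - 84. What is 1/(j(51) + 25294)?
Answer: 1/25261 ≈ 3.9587e-5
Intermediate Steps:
j(x) = -84 + x
1/(j(51) + 25294) = 1/((-84 + 51) + 25294) = 1/(-33 + 25294) = 1/25261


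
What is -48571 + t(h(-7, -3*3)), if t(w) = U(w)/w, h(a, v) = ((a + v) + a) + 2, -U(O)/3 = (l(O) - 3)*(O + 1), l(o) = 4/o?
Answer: -7138597/147 ≈ -48562.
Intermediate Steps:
U(O) = -3*(1 + O)*(-3 + 4/O) (U(O) = -3*(4/O - 3)*(O + 1) = -3*(-3 + 4/O)*(1 + O) = -3*(1 + O)*(-3 + 4/O))
h(a, v) = 2 + v + 2*a (h(a, v) = (v + 2*a) + 2 = 2 + v + 2*a)
t(w) = (-3 - 12/w + 9*w)/w
-48571 + t(h(-7, -3*3)) = -48571 + (9 - 12/(2 - 3*3 + 2*(-7))² - 3/(2 - 3*3 + 2*(-7))) = -48571 + (9 - 12/(2 - 9 - 14)² - 3/(2 - 9 - 14)) = -48571 + (9 - 12/(-21)² - 3/(-21)) = -48571 + (9 - 12*1/441 - 3*(-1/21)) = -48571 + (9 - 4/147 + ⅐) = -48571 + 1340/147 = -7138597/147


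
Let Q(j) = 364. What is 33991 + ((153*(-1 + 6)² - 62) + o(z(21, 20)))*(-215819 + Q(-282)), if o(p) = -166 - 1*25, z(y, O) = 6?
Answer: -769571269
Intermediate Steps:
o(p) = -191 (o(p) = -166 - 25 = -191)
33991 + ((153*(-1 + 6)² - 62) + o(z(21, 20)))*(-215819 + Q(-282)) = 33991 + ((153*(-1 + 6)² - 62) - 191)*(-215819 + 364) = 33991 + ((153*5² - 62) - 191)*(-215455) = 33991 + ((153*25 - 62) - 191)*(-215455) = 33991 + ((3825 - 62) - 191)*(-215455) = 33991 + (3763 - 191)*(-215455) = 33991 + 3572*(-215455) = 33991 - 769605260 = -769571269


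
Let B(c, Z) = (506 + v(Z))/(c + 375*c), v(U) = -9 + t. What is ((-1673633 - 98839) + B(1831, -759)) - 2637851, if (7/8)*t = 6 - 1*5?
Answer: -21254193315529/4819192 ≈ -4.4103e+6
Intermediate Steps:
t = 8/7 (t = 8*(6 - 1*5)/7 = 8*(6 - 5)/7 = (8/7)*1 = 8/7 ≈ 1.1429)
v(U) = -55/7 (v(U) = -9 + 8/7 = -55/7)
B(c, Z) = 3487/(2632*c) (B(c, Z) = (506 - 55/7)/(c + 375*c) = 3487/(7*((376*c))) = 3487*(1/(376*c))/7 = 3487/(2632*c))
((-1673633 - 98839) + B(1831, -759)) - 2637851 = ((-1673633 - 98839) + (3487/2632)/1831) - 2637851 = (-1772472 + (3487/2632)*(1/1831)) - 2637851 = (-1772472 + 3487/4819192) - 2637851 = -8541882879137/4819192 - 2637851 = -21254193315529/4819192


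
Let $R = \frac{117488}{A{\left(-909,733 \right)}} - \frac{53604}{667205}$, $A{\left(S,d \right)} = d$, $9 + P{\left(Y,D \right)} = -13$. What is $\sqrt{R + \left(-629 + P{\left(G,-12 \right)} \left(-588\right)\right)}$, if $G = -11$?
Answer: $\frac{3 \sqrt{331324132927234224855}}{489061265} \approx 111.66$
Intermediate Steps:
$P{\left(Y,D \right)} = -22$ ($P{\left(Y,D \right)} = -9 - 13 = -22$)
$R = \frac{78349289308}{489061265}$ ($R = \frac{117488}{733} - \frac{53604}{667205} = \frac{78349289308}{489061265} \approx 160.2$)
$\sqrt{R + \left(-629 + P{\left(G,-12 \right)} \left(-588\right)\right)} = \sqrt{\frac{78349289308}{489061265} - -12307} = \sqrt{\frac{78349289308}{489061265} + \left(-629 + 12936\right)} = \sqrt{\frac{78349289308}{489061265} + 12307} = \sqrt{\frac{6097226277663}{489061265}} = \frac{3 \sqrt{331324132927234224855}}{489061265}$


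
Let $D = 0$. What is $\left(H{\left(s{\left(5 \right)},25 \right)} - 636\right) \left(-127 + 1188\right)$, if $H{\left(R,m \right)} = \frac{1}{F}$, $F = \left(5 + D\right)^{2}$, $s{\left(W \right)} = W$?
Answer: $- \frac{16868839}{25} \approx -6.7475 \cdot 10^{5}$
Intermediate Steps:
$F = 25$ ($F = \left(5 + 0\right)^{2} = 5^{2} = 25$)
$H{\left(R,m \right)} = \frac{1}{25}$
$\left(H{\left(s{\left(5 \right)},25 \right)} - 636\right) \left(-127 + 1188\right) = \left(\frac{1}{25} - 636\right) \left(-127 + 1188\right) = \left(- \frac{15899}{25}\right) 1061 = - \frac{16868839}{25}$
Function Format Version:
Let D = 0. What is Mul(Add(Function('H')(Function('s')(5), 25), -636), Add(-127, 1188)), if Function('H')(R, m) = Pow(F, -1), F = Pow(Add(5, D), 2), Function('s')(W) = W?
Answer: Rational(-16868839, 25) ≈ -6.7475e+5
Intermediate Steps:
F = 25 (F = Pow(Add(5, 0), 2) = Pow(5, 2) = 25)
Function('H')(R, m) = Rational(1, 25) (Function('H')(R, m) = Pow(25, -1) = Rational(1, 25))
Mul(Add(Function('H')(Function('s')(5), 25), -636), Add(-127, 1188)) = Mul(Add(Rational(1, 25), -636), Add(-127, 1188)) = Mul(Rational(-15899, 25), 1061) = Rational(-16868839, 25)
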